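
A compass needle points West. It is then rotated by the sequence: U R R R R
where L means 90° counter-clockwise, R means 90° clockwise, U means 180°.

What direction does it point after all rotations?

Answer: Final heading: East

Derivation:
Start: West
  U (U-turn (180°)) -> East
  R (right (90° clockwise)) -> South
  R (right (90° clockwise)) -> West
  R (right (90° clockwise)) -> North
  R (right (90° clockwise)) -> East
Final: East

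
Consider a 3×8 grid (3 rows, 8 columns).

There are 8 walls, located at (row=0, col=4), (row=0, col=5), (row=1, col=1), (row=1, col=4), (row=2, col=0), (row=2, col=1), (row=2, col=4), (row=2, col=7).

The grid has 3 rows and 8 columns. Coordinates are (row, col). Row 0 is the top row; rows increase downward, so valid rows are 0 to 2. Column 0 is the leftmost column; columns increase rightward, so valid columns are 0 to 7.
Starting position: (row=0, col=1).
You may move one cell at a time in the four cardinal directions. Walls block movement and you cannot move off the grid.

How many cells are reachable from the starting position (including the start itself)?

BFS flood-fill from (row=0, col=1):
  Distance 0: (row=0, col=1)
  Distance 1: (row=0, col=0), (row=0, col=2)
  Distance 2: (row=0, col=3), (row=1, col=0), (row=1, col=2)
  Distance 3: (row=1, col=3), (row=2, col=2)
  Distance 4: (row=2, col=3)
Total reachable: 9 (grid has 16 open cells total)

Answer: Reachable cells: 9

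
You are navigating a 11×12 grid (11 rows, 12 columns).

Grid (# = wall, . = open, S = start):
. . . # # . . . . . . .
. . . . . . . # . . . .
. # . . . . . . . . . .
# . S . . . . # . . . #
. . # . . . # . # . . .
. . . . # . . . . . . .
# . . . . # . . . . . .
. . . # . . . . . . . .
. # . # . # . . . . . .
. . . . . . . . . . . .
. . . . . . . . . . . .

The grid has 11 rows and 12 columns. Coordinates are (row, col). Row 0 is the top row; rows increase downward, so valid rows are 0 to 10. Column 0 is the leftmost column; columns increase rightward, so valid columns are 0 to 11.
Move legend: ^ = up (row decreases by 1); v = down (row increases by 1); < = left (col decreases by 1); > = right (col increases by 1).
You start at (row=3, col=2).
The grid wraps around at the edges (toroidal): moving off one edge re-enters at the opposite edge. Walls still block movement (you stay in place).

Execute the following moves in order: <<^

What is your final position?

Start: (row=3, col=2)
  < (left): (row=3, col=2) -> (row=3, col=1)
  < (left): blocked, stay at (row=3, col=1)
  ^ (up): blocked, stay at (row=3, col=1)
Final: (row=3, col=1)

Answer: Final position: (row=3, col=1)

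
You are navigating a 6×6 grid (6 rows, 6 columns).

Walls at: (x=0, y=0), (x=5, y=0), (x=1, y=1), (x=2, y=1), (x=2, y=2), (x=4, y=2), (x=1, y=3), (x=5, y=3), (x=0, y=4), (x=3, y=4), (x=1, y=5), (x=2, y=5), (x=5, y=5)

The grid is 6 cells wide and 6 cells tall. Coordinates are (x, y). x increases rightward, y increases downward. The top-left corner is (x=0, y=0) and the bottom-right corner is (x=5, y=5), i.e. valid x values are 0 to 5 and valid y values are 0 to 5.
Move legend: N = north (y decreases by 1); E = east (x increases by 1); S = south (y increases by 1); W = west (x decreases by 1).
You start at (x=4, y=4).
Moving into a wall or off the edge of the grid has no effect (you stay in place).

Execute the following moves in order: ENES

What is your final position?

Answer: Final position: (x=5, y=4)

Derivation:
Start: (x=4, y=4)
  E (east): (x=4, y=4) -> (x=5, y=4)
  N (north): blocked, stay at (x=5, y=4)
  E (east): blocked, stay at (x=5, y=4)
  S (south): blocked, stay at (x=5, y=4)
Final: (x=5, y=4)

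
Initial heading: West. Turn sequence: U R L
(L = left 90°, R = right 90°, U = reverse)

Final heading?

Answer: Final heading: East

Derivation:
Start: West
  U (U-turn (180°)) -> East
  R (right (90° clockwise)) -> South
  L (left (90° counter-clockwise)) -> East
Final: East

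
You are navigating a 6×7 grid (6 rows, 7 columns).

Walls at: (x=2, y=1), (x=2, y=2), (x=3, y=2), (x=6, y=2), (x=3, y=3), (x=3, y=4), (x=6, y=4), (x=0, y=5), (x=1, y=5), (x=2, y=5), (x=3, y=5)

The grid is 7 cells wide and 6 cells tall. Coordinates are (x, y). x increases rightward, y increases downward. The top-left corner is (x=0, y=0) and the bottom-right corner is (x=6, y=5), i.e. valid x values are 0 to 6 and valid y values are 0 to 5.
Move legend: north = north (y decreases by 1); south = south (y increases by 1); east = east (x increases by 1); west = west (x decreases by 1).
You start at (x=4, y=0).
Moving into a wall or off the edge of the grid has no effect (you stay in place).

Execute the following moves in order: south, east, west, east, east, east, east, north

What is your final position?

Start: (x=4, y=0)
  south (south): (x=4, y=0) -> (x=4, y=1)
  east (east): (x=4, y=1) -> (x=5, y=1)
  west (west): (x=5, y=1) -> (x=4, y=1)
  east (east): (x=4, y=1) -> (x=5, y=1)
  east (east): (x=5, y=1) -> (x=6, y=1)
  east (east): blocked, stay at (x=6, y=1)
  east (east): blocked, stay at (x=6, y=1)
  north (north): (x=6, y=1) -> (x=6, y=0)
Final: (x=6, y=0)

Answer: Final position: (x=6, y=0)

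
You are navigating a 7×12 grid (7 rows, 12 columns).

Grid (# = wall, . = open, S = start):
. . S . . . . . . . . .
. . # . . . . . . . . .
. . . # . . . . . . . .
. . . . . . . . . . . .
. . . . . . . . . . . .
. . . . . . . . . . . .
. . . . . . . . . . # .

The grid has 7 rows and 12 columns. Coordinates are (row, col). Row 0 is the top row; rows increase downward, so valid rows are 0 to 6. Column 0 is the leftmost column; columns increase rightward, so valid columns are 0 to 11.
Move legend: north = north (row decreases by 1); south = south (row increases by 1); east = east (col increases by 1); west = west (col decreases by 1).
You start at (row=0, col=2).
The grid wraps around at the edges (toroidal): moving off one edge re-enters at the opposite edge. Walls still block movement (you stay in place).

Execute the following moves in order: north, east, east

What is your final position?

Answer: Final position: (row=6, col=4)

Derivation:
Start: (row=0, col=2)
  north (north): (row=0, col=2) -> (row=6, col=2)
  east (east): (row=6, col=2) -> (row=6, col=3)
  east (east): (row=6, col=3) -> (row=6, col=4)
Final: (row=6, col=4)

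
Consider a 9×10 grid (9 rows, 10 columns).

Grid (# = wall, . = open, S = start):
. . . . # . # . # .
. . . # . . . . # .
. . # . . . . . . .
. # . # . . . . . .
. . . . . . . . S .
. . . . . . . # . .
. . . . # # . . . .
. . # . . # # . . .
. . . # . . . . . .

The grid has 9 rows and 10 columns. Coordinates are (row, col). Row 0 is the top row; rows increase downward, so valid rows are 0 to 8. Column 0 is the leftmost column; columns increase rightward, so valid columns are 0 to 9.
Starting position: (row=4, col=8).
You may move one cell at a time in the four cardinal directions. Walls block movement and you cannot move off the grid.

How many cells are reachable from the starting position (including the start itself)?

BFS flood-fill from (row=4, col=8):
  Distance 0: (row=4, col=8)
  Distance 1: (row=3, col=8), (row=4, col=7), (row=4, col=9), (row=5, col=8)
  Distance 2: (row=2, col=8), (row=3, col=7), (row=3, col=9), (row=4, col=6), (row=5, col=9), (row=6, col=8)
  Distance 3: (row=2, col=7), (row=2, col=9), (row=3, col=6), (row=4, col=5), (row=5, col=6), (row=6, col=7), (row=6, col=9), (row=7, col=8)
  Distance 4: (row=1, col=7), (row=1, col=9), (row=2, col=6), (row=3, col=5), (row=4, col=4), (row=5, col=5), (row=6, col=6), (row=7, col=7), (row=7, col=9), (row=8, col=8)
  Distance 5: (row=0, col=7), (row=0, col=9), (row=1, col=6), (row=2, col=5), (row=3, col=4), (row=4, col=3), (row=5, col=4), (row=8, col=7), (row=8, col=9)
  Distance 6: (row=1, col=5), (row=2, col=4), (row=4, col=2), (row=5, col=3), (row=8, col=6)
  Distance 7: (row=0, col=5), (row=1, col=4), (row=2, col=3), (row=3, col=2), (row=4, col=1), (row=5, col=2), (row=6, col=3), (row=8, col=5)
  Distance 8: (row=4, col=0), (row=5, col=1), (row=6, col=2), (row=7, col=3), (row=8, col=4)
  Distance 9: (row=3, col=0), (row=5, col=0), (row=6, col=1), (row=7, col=4)
  Distance 10: (row=2, col=0), (row=6, col=0), (row=7, col=1)
  Distance 11: (row=1, col=0), (row=2, col=1), (row=7, col=0), (row=8, col=1)
  Distance 12: (row=0, col=0), (row=1, col=1), (row=8, col=0), (row=8, col=2)
  Distance 13: (row=0, col=1), (row=1, col=2)
  Distance 14: (row=0, col=2)
  Distance 15: (row=0, col=3)
Total reachable: 75 (grid has 75 open cells total)

Answer: Reachable cells: 75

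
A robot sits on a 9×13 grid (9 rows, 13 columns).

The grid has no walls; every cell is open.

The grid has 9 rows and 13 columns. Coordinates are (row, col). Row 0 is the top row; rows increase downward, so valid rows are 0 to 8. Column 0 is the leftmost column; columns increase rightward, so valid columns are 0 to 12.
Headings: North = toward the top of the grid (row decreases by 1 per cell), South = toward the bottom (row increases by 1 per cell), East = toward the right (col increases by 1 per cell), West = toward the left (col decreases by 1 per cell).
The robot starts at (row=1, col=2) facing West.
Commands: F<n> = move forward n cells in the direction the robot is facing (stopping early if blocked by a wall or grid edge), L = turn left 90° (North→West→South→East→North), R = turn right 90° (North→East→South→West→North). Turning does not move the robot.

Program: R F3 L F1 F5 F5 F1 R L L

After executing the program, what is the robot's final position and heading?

Answer: Final position: (row=0, col=0), facing South

Derivation:
Start: (row=1, col=2), facing West
  R: turn right, now facing North
  F3: move forward 1/3 (blocked), now at (row=0, col=2)
  L: turn left, now facing West
  F1: move forward 1, now at (row=0, col=1)
  F5: move forward 1/5 (blocked), now at (row=0, col=0)
  F5: move forward 0/5 (blocked), now at (row=0, col=0)
  F1: move forward 0/1 (blocked), now at (row=0, col=0)
  R: turn right, now facing North
  L: turn left, now facing West
  L: turn left, now facing South
Final: (row=0, col=0), facing South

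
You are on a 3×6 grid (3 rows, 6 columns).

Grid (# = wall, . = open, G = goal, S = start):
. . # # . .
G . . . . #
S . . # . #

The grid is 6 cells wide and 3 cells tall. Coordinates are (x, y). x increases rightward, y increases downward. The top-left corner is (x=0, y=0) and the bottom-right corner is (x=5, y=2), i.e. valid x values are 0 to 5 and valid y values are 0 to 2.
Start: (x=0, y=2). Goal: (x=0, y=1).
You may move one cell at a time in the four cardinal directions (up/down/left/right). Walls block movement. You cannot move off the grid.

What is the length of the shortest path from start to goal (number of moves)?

BFS from (x=0, y=2) until reaching (x=0, y=1):
  Distance 0: (x=0, y=2)
  Distance 1: (x=0, y=1), (x=1, y=2)  <- goal reached here
One shortest path (1 moves): (x=0, y=2) -> (x=0, y=1)

Answer: Shortest path length: 1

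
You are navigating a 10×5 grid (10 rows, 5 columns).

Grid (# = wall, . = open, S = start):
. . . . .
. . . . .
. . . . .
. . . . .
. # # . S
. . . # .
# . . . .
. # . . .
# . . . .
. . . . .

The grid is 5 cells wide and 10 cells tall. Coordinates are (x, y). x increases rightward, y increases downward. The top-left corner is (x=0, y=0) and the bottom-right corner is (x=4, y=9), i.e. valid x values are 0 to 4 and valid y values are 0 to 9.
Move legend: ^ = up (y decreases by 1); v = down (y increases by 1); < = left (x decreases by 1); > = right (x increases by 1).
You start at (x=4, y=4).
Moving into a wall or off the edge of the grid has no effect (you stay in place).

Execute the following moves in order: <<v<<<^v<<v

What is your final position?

Answer: Final position: (x=3, y=4)

Derivation:
Start: (x=4, y=4)
  < (left): (x=4, y=4) -> (x=3, y=4)
  < (left): blocked, stay at (x=3, y=4)
  v (down): blocked, stay at (x=3, y=4)
  [×3]< (left): blocked, stay at (x=3, y=4)
  ^ (up): (x=3, y=4) -> (x=3, y=3)
  v (down): (x=3, y=3) -> (x=3, y=4)
  < (left): blocked, stay at (x=3, y=4)
  < (left): blocked, stay at (x=3, y=4)
  v (down): blocked, stay at (x=3, y=4)
Final: (x=3, y=4)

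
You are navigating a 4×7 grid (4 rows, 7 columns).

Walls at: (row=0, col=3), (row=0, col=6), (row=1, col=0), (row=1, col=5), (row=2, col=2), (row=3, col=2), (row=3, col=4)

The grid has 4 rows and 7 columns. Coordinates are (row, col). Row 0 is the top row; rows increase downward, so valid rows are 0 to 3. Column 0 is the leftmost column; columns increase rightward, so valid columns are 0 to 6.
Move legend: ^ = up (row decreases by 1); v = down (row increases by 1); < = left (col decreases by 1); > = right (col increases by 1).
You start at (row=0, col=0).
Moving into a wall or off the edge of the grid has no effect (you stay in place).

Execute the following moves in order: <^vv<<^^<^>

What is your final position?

Answer: Final position: (row=0, col=1)

Derivation:
Start: (row=0, col=0)
  < (left): blocked, stay at (row=0, col=0)
  ^ (up): blocked, stay at (row=0, col=0)
  v (down): blocked, stay at (row=0, col=0)
  v (down): blocked, stay at (row=0, col=0)
  < (left): blocked, stay at (row=0, col=0)
  < (left): blocked, stay at (row=0, col=0)
  ^ (up): blocked, stay at (row=0, col=0)
  ^ (up): blocked, stay at (row=0, col=0)
  < (left): blocked, stay at (row=0, col=0)
  ^ (up): blocked, stay at (row=0, col=0)
  > (right): (row=0, col=0) -> (row=0, col=1)
Final: (row=0, col=1)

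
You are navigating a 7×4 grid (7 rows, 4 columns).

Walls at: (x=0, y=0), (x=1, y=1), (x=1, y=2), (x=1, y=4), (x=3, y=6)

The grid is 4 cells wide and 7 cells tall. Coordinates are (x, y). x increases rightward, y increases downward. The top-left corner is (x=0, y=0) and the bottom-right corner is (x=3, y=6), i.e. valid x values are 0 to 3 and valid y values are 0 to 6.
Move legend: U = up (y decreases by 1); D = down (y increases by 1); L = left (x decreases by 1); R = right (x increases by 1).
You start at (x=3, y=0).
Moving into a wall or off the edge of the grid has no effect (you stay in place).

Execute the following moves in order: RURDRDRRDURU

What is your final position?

Start: (x=3, y=0)
  R (right): blocked, stay at (x=3, y=0)
  U (up): blocked, stay at (x=3, y=0)
  R (right): blocked, stay at (x=3, y=0)
  D (down): (x=3, y=0) -> (x=3, y=1)
  R (right): blocked, stay at (x=3, y=1)
  D (down): (x=3, y=1) -> (x=3, y=2)
  R (right): blocked, stay at (x=3, y=2)
  R (right): blocked, stay at (x=3, y=2)
  D (down): (x=3, y=2) -> (x=3, y=3)
  U (up): (x=3, y=3) -> (x=3, y=2)
  R (right): blocked, stay at (x=3, y=2)
  U (up): (x=3, y=2) -> (x=3, y=1)
Final: (x=3, y=1)

Answer: Final position: (x=3, y=1)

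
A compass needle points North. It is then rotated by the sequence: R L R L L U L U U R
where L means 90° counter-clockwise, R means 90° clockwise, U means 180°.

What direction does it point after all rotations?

Start: North
  R (right (90° clockwise)) -> East
  L (left (90° counter-clockwise)) -> North
  R (right (90° clockwise)) -> East
  L (left (90° counter-clockwise)) -> North
  L (left (90° counter-clockwise)) -> West
  U (U-turn (180°)) -> East
  L (left (90° counter-clockwise)) -> North
  U (U-turn (180°)) -> South
  U (U-turn (180°)) -> North
  R (right (90° clockwise)) -> East
Final: East

Answer: Final heading: East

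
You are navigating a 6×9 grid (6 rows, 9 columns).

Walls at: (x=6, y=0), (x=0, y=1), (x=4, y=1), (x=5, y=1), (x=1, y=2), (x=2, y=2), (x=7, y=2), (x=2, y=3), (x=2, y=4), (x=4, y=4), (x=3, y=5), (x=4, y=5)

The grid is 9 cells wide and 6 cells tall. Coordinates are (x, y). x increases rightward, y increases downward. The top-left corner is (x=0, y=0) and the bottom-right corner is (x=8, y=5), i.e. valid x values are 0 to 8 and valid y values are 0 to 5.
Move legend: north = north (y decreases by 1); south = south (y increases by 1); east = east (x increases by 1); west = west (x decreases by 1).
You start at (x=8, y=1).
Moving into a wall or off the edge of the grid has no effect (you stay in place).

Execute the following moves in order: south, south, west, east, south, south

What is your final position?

Start: (x=8, y=1)
  south (south): (x=8, y=1) -> (x=8, y=2)
  south (south): (x=8, y=2) -> (x=8, y=3)
  west (west): (x=8, y=3) -> (x=7, y=3)
  east (east): (x=7, y=3) -> (x=8, y=3)
  south (south): (x=8, y=3) -> (x=8, y=4)
  south (south): (x=8, y=4) -> (x=8, y=5)
Final: (x=8, y=5)

Answer: Final position: (x=8, y=5)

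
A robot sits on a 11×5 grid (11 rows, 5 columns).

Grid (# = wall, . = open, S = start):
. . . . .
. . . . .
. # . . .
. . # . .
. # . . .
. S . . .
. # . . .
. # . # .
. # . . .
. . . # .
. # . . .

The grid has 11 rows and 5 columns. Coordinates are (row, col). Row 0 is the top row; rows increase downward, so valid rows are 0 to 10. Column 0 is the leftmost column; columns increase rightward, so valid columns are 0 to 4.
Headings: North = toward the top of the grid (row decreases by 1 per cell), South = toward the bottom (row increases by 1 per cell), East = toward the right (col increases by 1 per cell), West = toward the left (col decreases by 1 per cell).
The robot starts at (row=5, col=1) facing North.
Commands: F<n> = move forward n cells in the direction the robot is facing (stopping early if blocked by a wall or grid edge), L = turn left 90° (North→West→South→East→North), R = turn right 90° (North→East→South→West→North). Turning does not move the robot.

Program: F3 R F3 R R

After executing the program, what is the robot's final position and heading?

Answer: Final position: (row=5, col=4), facing West

Derivation:
Start: (row=5, col=1), facing North
  F3: move forward 0/3 (blocked), now at (row=5, col=1)
  R: turn right, now facing East
  F3: move forward 3, now at (row=5, col=4)
  R: turn right, now facing South
  R: turn right, now facing West
Final: (row=5, col=4), facing West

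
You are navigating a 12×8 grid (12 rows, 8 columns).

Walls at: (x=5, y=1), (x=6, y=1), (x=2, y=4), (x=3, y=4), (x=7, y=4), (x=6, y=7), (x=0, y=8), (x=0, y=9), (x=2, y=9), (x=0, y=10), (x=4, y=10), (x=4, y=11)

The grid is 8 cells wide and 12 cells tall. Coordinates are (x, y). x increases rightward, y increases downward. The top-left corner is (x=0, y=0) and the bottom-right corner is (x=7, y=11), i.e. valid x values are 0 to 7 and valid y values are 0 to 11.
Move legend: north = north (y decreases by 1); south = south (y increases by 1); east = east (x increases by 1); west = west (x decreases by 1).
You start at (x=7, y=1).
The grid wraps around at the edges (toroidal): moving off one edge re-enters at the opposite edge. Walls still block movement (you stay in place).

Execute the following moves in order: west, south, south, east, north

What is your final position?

Answer: Final position: (x=0, y=2)

Derivation:
Start: (x=7, y=1)
  west (west): blocked, stay at (x=7, y=1)
  south (south): (x=7, y=1) -> (x=7, y=2)
  south (south): (x=7, y=2) -> (x=7, y=3)
  east (east): (x=7, y=3) -> (x=0, y=3)
  north (north): (x=0, y=3) -> (x=0, y=2)
Final: (x=0, y=2)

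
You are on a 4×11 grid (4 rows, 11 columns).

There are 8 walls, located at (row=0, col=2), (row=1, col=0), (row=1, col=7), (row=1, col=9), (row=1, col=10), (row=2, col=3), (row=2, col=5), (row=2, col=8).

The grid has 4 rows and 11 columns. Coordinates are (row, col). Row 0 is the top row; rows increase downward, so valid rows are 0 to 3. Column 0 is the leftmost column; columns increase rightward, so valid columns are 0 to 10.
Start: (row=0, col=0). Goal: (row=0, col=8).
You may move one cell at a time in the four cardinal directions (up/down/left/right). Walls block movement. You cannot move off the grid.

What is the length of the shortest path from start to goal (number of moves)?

BFS from (row=0, col=0) until reaching (row=0, col=8):
  Distance 0: (row=0, col=0)
  Distance 1: (row=0, col=1)
  Distance 2: (row=1, col=1)
  Distance 3: (row=1, col=2), (row=2, col=1)
  Distance 4: (row=1, col=3), (row=2, col=0), (row=2, col=2), (row=3, col=1)
  Distance 5: (row=0, col=3), (row=1, col=4), (row=3, col=0), (row=3, col=2)
  Distance 6: (row=0, col=4), (row=1, col=5), (row=2, col=4), (row=3, col=3)
  Distance 7: (row=0, col=5), (row=1, col=6), (row=3, col=4)
  Distance 8: (row=0, col=6), (row=2, col=6), (row=3, col=5)
  Distance 9: (row=0, col=7), (row=2, col=7), (row=3, col=6)
  Distance 10: (row=0, col=8), (row=3, col=7)  <- goal reached here
One shortest path (10 moves): (row=0, col=0) -> (row=0, col=1) -> (row=1, col=1) -> (row=1, col=2) -> (row=1, col=3) -> (row=1, col=4) -> (row=1, col=5) -> (row=1, col=6) -> (row=0, col=6) -> (row=0, col=7) -> (row=0, col=8)

Answer: Shortest path length: 10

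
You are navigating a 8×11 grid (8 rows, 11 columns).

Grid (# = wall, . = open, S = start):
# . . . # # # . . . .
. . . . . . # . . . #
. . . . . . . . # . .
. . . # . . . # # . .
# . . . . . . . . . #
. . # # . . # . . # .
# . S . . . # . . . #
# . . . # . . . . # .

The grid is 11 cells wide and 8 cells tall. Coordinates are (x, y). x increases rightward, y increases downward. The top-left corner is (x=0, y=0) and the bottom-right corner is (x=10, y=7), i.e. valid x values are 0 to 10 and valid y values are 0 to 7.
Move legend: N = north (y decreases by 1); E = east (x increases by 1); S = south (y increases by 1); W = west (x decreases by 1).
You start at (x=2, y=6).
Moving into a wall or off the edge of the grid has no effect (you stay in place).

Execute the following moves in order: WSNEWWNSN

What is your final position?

Answer: Final position: (x=1, y=5)

Derivation:
Start: (x=2, y=6)
  W (west): (x=2, y=6) -> (x=1, y=6)
  S (south): (x=1, y=6) -> (x=1, y=7)
  N (north): (x=1, y=7) -> (x=1, y=6)
  E (east): (x=1, y=6) -> (x=2, y=6)
  W (west): (x=2, y=6) -> (x=1, y=6)
  W (west): blocked, stay at (x=1, y=6)
  N (north): (x=1, y=6) -> (x=1, y=5)
  S (south): (x=1, y=5) -> (x=1, y=6)
  N (north): (x=1, y=6) -> (x=1, y=5)
Final: (x=1, y=5)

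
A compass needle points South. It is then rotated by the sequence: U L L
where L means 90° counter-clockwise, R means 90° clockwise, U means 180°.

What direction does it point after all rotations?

Start: South
  U (U-turn (180°)) -> North
  L (left (90° counter-clockwise)) -> West
  L (left (90° counter-clockwise)) -> South
Final: South

Answer: Final heading: South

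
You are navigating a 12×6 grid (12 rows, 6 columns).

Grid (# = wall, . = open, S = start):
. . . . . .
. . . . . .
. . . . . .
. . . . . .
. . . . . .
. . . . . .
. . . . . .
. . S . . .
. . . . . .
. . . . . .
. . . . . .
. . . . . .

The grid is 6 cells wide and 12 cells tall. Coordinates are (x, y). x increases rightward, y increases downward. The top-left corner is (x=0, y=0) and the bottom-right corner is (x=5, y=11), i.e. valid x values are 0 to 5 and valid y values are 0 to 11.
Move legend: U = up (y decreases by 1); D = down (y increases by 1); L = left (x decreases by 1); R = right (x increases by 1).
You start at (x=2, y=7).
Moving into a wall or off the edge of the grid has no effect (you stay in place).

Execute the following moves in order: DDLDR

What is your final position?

Answer: Final position: (x=2, y=10)

Derivation:
Start: (x=2, y=7)
  D (down): (x=2, y=7) -> (x=2, y=8)
  D (down): (x=2, y=8) -> (x=2, y=9)
  L (left): (x=2, y=9) -> (x=1, y=9)
  D (down): (x=1, y=9) -> (x=1, y=10)
  R (right): (x=1, y=10) -> (x=2, y=10)
Final: (x=2, y=10)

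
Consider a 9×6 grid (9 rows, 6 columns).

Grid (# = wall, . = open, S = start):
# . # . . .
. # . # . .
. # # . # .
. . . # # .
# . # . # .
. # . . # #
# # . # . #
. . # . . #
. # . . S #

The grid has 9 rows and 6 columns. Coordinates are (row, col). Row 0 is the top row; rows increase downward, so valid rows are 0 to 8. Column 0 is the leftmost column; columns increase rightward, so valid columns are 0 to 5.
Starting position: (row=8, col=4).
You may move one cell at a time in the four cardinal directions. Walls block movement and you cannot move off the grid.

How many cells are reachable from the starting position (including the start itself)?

Answer: Reachable cells: 6

Derivation:
BFS flood-fill from (row=8, col=4):
  Distance 0: (row=8, col=4)
  Distance 1: (row=7, col=4), (row=8, col=3)
  Distance 2: (row=6, col=4), (row=7, col=3), (row=8, col=2)
Total reachable: 6 (grid has 31 open cells total)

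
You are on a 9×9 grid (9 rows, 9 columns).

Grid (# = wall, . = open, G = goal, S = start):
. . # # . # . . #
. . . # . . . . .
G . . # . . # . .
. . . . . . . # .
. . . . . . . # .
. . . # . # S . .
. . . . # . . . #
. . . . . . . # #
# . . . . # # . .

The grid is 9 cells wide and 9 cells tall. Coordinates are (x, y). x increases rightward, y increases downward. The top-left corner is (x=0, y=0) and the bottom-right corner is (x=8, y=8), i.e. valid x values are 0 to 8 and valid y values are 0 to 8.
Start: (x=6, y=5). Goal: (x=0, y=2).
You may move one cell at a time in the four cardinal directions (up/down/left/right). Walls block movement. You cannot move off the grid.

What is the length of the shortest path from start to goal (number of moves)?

Answer: Shortest path length: 9

Derivation:
BFS from (x=6, y=5) until reaching (x=0, y=2):
  Distance 0: (x=6, y=5)
  Distance 1: (x=6, y=4), (x=7, y=5), (x=6, y=6)
  Distance 2: (x=6, y=3), (x=5, y=4), (x=8, y=5), (x=5, y=6), (x=7, y=6), (x=6, y=7)
  Distance 3: (x=5, y=3), (x=4, y=4), (x=8, y=4), (x=5, y=7)
  Distance 4: (x=5, y=2), (x=4, y=3), (x=8, y=3), (x=3, y=4), (x=4, y=5), (x=4, y=7)
  Distance 5: (x=5, y=1), (x=4, y=2), (x=8, y=2), (x=3, y=3), (x=2, y=4), (x=3, y=7), (x=4, y=8)
  Distance 6: (x=4, y=1), (x=6, y=1), (x=8, y=1), (x=7, y=2), (x=2, y=3), (x=1, y=4), (x=2, y=5), (x=3, y=6), (x=2, y=7), (x=3, y=8)
  Distance 7: (x=4, y=0), (x=6, y=0), (x=7, y=1), (x=2, y=2), (x=1, y=3), (x=0, y=4), (x=1, y=5), (x=2, y=6), (x=1, y=7), (x=2, y=8)
  Distance 8: (x=7, y=0), (x=2, y=1), (x=1, y=2), (x=0, y=3), (x=0, y=5), (x=1, y=6), (x=0, y=7), (x=1, y=8)
  Distance 9: (x=1, y=1), (x=0, y=2), (x=0, y=6)  <- goal reached here
One shortest path (9 moves): (x=6, y=5) -> (x=6, y=4) -> (x=5, y=4) -> (x=4, y=4) -> (x=3, y=4) -> (x=2, y=4) -> (x=1, y=4) -> (x=0, y=4) -> (x=0, y=3) -> (x=0, y=2)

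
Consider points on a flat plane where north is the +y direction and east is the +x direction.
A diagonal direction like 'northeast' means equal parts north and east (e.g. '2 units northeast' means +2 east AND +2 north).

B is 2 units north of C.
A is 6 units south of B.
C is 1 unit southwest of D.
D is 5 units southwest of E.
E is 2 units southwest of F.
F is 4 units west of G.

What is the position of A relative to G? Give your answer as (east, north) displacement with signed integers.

Place G at the origin (east=0, north=0).
  F is 4 units west of G: delta (east=-4, north=+0); F at (east=-4, north=0).
  E is 2 units southwest of F: delta (east=-2, north=-2); E at (east=-6, north=-2).
  D is 5 units southwest of E: delta (east=-5, north=-5); D at (east=-11, north=-7).
  C is 1 unit southwest of D: delta (east=-1, north=-1); C at (east=-12, north=-8).
  B is 2 units north of C: delta (east=+0, north=+2); B at (east=-12, north=-6).
  A is 6 units south of B: delta (east=+0, north=-6); A at (east=-12, north=-12).
Therefore A relative to G: (east=-12, north=-12).

Answer: A is at (east=-12, north=-12) relative to G.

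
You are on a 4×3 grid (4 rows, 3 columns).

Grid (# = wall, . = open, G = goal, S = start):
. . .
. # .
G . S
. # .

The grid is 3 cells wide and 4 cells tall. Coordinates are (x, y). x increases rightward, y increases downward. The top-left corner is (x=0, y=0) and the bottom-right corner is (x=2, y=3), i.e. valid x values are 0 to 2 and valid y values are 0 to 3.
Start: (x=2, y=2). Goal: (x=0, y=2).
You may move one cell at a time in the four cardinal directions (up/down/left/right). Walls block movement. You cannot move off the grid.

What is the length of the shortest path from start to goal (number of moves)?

Answer: Shortest path length: 2

Derivation:
BFS from (x=2, y=2) until reaching (x=0, y=2):
  Distance 0: (x=2, y=2)
  Distance 1: (x=2, y=1), (x=1, y=2), (x=2, y=3)
  Distance 2: (x=2, y=0), (x=0, y=2)  <- goal reached here
One shortest path (2 moves): (x=2, y=2) -> (x=1, y=2) -> (x=0, y=2)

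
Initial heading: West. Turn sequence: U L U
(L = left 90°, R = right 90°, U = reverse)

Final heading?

Start: West
  U (U-turn (180°)) -> East
  L (left (90° counter-clockwise)) -> North
  U (U-turn (180°)) -> South
Final: South

Answer: Final heading: South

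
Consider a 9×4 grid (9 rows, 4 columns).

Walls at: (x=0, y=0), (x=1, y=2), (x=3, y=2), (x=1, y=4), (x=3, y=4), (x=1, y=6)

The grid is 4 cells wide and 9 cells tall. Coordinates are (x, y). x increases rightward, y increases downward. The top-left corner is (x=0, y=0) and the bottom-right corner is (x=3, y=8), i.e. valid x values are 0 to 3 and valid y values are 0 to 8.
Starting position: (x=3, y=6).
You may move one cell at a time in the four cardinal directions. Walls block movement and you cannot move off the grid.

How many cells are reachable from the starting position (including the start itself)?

Answer: Reachable cells: 30

Derivation:
BFS flood-fill from (x=3, y=6):
  Distance 0: (x=3, y=6)
  Distance 1: (x=3, y=5), (x=2, y=6), (x=3, y=7)
  Distance 2: (x=2, y=5), (x=2, y=7), (x=3, y=8)
  Distance 3: (x=2, y=4), (x=1, y=5), (x=1, y=7), (x=2, y=8)
  Distance 4: (x=2, y=3), (x=0, y=5), (x=0, y=7), (x=1, y=8)
  Distance 5: (x=2, y=2), (x=1, y=3), (x=3, y=3), (x=0, y=4), (x=0, y=6), (x=0, y=8)
  Distance 6: (x=2, y=1), (x=0, y=3)
  Distance 7: (x=2, y=0), (x=1, y=1), (x=3, y=1), (x=0, y=2)
  Distance 8: (x=1, y=0), (x=3, y=0), (x=0, y=1)
Total reachable: 30 (grid has 30 open cells total)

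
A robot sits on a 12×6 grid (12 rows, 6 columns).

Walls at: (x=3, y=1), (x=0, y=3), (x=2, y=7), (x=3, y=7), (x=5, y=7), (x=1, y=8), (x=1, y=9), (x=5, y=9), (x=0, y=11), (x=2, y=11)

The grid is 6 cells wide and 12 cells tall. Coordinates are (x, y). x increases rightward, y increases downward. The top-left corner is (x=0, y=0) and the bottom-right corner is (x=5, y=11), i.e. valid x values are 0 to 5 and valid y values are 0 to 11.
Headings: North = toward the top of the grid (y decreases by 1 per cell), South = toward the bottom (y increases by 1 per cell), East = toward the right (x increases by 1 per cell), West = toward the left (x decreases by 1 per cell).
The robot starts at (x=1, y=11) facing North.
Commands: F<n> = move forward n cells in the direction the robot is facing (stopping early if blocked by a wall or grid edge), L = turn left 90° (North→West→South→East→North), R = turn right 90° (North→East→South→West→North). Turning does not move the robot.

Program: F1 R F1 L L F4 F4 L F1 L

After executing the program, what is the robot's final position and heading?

Answer: Final position: (x=0, y=10), facing East

Derivation:
Start: (x=1, y=11), facing North
  F1: move forward 1, now at (x=1, y=10)
  R: turn right, now facing East
  F1: move forward 1, now at (x=2, y=10)
  L: turn left, now facing North
  L: turn left, now facing West
  F4: move forward 2/4 (blocked), now at (x=0, y=10)
  F4: move forward 0/4 (blocked), now at (x=0, y=10)
  L: turn left, now facing South
  F1: move forward 0/1 (blocked), now at (x=0, y=10)
  L: turn left, now facing East
Final: (x=0, y=10), facing East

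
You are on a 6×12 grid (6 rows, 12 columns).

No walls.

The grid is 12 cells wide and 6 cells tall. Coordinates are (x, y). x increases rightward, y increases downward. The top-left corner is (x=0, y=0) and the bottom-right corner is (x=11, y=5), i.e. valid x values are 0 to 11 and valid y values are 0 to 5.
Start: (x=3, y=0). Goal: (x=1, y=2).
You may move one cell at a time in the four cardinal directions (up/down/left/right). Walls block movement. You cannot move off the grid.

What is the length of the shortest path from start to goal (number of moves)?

BFS from (x=3, y=0) until reaching (x=1, y=2):
  Distance 0: (x=3, y=0)
  Distance 1: (x=2, y=0), (x=4, y=0), (x=3, y=1)
  Distance 2: (x=1, y=0), (x=5, y=0), (x=2, y=1), (x=4, y=1), (x=3, y=2)
  Distance 3: (x=0, y=0), (x=6, y=0), (x=1, y=1), (x=5, y=1), (x=2, y=2), (x=4, y=2), (x=3, y=3)
  Distance 4: (x=7, y=0), (x=0, y=1), (x=6, y=1), (x=1, y=2), (x=5, y=2), (x=2, y=3), (x=4, y=3), (x=3, y=4)  <- goal reached here
One shortest path (4 moves): (x=3, y=0) -> (x=2, y=0) -> (x=1, y=0) -> (x=1, y=1) -> (x=1, y=2)

Answer: Shortest path length: 4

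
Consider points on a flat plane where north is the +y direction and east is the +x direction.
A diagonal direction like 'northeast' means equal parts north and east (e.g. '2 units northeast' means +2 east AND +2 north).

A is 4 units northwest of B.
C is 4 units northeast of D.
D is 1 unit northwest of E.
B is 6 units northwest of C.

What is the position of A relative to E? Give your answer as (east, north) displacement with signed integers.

Place E at the origin (east=0, north=0).
  D is 1 unit northwest of E: delta (east=-1, north=+1); D at (east=-1, north=1).
  C is 4 units northeast of D: delta (east=+4, north=+4); C at (east=3, north=5).
  B is 6 units northwest of C: delta (east=-6, north=+6); B at (east=-3, north=11).
  A is 4 units northwest of B: delta (east=-4, north=+4); A at (east=-7, north=15).
Therefore A relative to E: (east=-7, north=15).

Answer: A is at (east=-7, north=15) relative to E.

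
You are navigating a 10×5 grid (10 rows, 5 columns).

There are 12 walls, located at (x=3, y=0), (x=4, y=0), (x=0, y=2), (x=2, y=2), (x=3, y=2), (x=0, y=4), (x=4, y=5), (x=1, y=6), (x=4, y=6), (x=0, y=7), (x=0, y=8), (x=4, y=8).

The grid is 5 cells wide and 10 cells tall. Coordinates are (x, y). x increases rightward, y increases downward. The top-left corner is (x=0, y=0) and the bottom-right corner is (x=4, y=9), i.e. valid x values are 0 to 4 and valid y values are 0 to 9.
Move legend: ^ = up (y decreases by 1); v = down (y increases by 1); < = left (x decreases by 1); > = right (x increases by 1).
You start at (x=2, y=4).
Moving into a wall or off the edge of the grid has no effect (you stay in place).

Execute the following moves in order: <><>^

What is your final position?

Start: (x=2, y=4)
  < (left): (x=2, y=4) -> (x=1, y=4)
  > (right): (x=1, y=4) -> (x=2, y=4)
  < (left): (x=2, y=4) -> (x=1, y=4)
  > (right): (x=1, y=4) -> (x=2, y=4)
  ^ (up): (x=2, y=4) -> (x=2, y=3)
Final: (x=2, y=3)

Answer: Final position: (x=2, y=3)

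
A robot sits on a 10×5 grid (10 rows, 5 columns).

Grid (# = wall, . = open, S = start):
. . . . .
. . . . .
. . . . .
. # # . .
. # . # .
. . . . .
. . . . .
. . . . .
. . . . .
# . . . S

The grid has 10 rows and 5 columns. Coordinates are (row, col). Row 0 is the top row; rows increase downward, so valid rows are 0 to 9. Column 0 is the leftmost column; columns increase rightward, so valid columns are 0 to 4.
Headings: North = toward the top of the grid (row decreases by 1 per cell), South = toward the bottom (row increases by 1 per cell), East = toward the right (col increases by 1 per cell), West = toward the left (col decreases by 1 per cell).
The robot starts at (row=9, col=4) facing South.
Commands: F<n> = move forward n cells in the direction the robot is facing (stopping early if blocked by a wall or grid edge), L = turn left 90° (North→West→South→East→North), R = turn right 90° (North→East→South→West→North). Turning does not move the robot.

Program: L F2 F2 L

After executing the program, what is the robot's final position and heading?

Start: (row=9, col=4), facing South
  L: turn left, now facing East
  F2: move forward 0/2 (blocked), now at (row=9, col=4)
  F2: move forward 0/2 (blocked), now at (row=9, col=4)
  L: turn left, now facing North
Final: (row=9, col=4), facing North

Answer: Final position: (row=9, col=4), facing North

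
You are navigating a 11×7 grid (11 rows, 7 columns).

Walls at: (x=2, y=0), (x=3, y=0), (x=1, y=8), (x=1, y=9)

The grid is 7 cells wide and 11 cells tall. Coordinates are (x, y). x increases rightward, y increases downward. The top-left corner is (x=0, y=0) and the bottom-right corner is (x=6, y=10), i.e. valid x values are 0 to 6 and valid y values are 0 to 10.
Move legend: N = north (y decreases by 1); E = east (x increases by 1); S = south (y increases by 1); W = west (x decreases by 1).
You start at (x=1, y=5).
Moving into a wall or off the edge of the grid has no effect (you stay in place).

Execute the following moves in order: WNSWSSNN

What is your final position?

Start: (x=1, y=5)
  W (west): (x=1, y=5) -> (x=0, y=5)
  N (north): (x=0, y=5) -> (x=0, y=4)
  S (south): (x=0, y=4) -> (x=0, y=5)
  W (west): blocked, stay at (x=0, y=5)
  S (south): (x=0, y=5) -> (x=0, y=6)
  S (south): (x=0, y=6) -> (x=0, y=7)
  N (north): (x=0, y=7) -> (x=0, y=6)
  N (north): (x=0, y=6) -> (x=0, y=5)
Final: (x=0, y=5)

Answer: Final position: (x=0, y=5)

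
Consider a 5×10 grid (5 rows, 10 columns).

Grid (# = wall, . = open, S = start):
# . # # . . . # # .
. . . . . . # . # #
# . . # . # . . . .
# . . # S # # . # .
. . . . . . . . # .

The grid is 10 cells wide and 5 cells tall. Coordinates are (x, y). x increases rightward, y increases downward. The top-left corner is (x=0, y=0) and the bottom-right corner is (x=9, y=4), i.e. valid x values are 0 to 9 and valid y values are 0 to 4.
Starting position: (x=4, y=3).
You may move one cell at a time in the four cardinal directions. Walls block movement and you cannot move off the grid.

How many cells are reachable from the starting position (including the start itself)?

BFS flood-fill from (x=4, y=3):
  Distance 0: (x=4, y=3)
  Distance 1: (x=4, y=2), (x=4, y=4)
  Distance 2: (x=4, y=1), (x=3, y=4), (x=5, y=4)
  Distance 3: (x=4, y=0), (x=3, y=1), (x=5, y=1), (x=2, y=4), (x=6, y=4)
  Distance 4: (x=5, y=0), (x=2, y=1), (x=2, y=3), (x=1, y=4), (x=7, y=4)
  Distance 5: (x=6, y=0), (x=1, y=1), (x=2, y=2), (x=1, y=3), (x=7, y=3), (x=0, y=4)
  Distance 6: (x=1, y=0), (x=0, y=1), (x=1, y=2), (x=7, y=2)
  Distance 7: (x=7, y=1), (x=6, y=2), (x=8, y=2)
  Distance 8: (x=9, y=2)
  Distance 9: (x=9, y=3)
  Distance 10: (x=9, y=4)
Total reachable: 32 (grid has 33 open cells total)

Answer: Reachable cells: 32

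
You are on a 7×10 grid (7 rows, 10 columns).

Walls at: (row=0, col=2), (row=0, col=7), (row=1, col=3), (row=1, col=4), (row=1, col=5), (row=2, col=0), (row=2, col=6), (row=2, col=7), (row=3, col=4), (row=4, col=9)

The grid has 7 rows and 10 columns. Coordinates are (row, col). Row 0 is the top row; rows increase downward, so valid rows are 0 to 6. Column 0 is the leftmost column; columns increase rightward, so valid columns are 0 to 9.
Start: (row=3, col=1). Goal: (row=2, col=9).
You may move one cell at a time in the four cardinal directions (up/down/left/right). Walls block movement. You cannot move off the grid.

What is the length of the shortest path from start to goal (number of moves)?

BFS from (row=3, col=1) until reaching (row=2, col=9):
  Distance 0: (row=3, col=1)
  Distance 1: (row=2, col=1), (row=3, col=0), (row=3, col=2), (row=4, col=1)
  Distance 2: (row=1, col=1), (row=2, col=2), (row=3, col=3), (row=4, col=0), (row=4, col=2), (row=5, col=1)
  Distance 3: (row=0, col=1), (row=1, col=0), (row=1, col=2), (row=2, col=3), (row=4, col=3), (row=5, col=0), (row=5, col=2), (row=6, col=1)
  Distance 4: (row=0, col=0), (row=2, col=4), (row=4, col=4), (row=5, col=3), (row=6, col=0), (row=6, col=2)
  Distance 5: (row=2, col=5), (row=4, col=5), (row=5, col=4), (row=6, col=3)
  Distance 6: (row=3, col=5), (row=4, col=6), (row=5, col=5), (row=6, col=4)
  Distance 7: (row=3, col=6), (row=4, col=7), (row=5, col=6), (row=6, col=5)
  Distance 8: (row=3, col=7), (row=4, col=8), (row=5, col=7), (row=6, col=6)
  Distance 9: (row=3, col=8), (row=5, col=8), (row=6, col=7)
  Distance 10: (row=2, col=8), (row=3, col=9), (row=5, col=9), (row=6, col=8)
  Distance 11: (row=1, col=8), (row=2, col=9), (row=6, col=9)  <- goal reached here
One shortest path (11 moves): (row=3, col=1) -> (row=3, col=2) -> (row=3, col=3) -> (row=4, col=3) -> (row=4, col=4) -> (row=4, col=5) -> (row=4, col=6) -> (row=4, col=7) -> (row=4, col=8) -> (row=3, col=8) -> (row=3, col=9) -> (row=2, col=9)

Answer: Shortest path length: 11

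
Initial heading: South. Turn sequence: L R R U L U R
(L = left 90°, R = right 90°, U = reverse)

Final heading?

Start: South
  L (left (90° counter-clockwise)) -> East
  R (right (90° clockwise)) -> South
  R (right (90° clockwise)) -> West
  U (U-turn (180°)) -> East
  L (left (90° counter-clockwise)) -> North
  U (U-turn (180°)) -> South
  R (right (90° clockwise)) -> West
Final: West

Answer: Final heading: West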